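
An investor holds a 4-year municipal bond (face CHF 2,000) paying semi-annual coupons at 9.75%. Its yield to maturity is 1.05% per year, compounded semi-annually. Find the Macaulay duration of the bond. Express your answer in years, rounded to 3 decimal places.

Periodic yield y = 0.00525. Discount each cash flow and weight by its period:
  t   CF        PV=CF/(1+0.00525)^t    t·PV
  1        97.50        96.9908        96.9908
  2        97.50        96.4843       192.9685
  3        97.50        95.9804       287.9411
  4        97.50        95.4791       381.9164
  5        97.50        94.9804       474.9022
  6        97.50        94.4844       566.9064
  7        97.50        93.9910       657.9367
  8     2,097.50     2,011.4503    16,091.6027
  Σ                  2,679.8406    18,751.1648
Price P = Σ PV = 2,679.8406.
Macaulay duration = Σ(t·PV) / P = 18,751.1648 / 2,679.8406 = 6.99712 half-year periods.
In years: 6.99712 / 2 = 3.49856 years.

3.499 years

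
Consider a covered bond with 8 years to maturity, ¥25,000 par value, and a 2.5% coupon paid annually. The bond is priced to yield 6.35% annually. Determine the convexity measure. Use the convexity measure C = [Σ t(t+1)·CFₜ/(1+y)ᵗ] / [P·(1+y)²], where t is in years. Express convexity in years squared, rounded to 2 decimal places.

55.66

With y = 0.0635:
  t   CF        PV=CF/(1+0.0635)^t    t·PV        t(t+1)·PV
  1       625.00       587.6822       587.6822       1,175.3644
  2       625.00       552.5926     1,105.1851       3,315.5553
  3       625.00       519.5981     1,558.7942       6,235.1769
  4       625.00       488.5736     1,954.2946       9,771.4730
  5       625.00       459.4016     2,297.0082      13,782.0494
  6       625.00       431.9715     2,591.8287      18,142.8012
  7       625.00       406.1791     2,843.2536      22,746.0288
  8    25,625.00    15,658.9963   125,271.9700   1,127,447.7301
  Σ                 19,104.9949   138,210.0167   1,202,616.1791
P = 19,104.9949.
Convexity = Σ t(t+1)·PV / [P·(1+y)²] = 1,202,616.1791 / (19,104.9949 × 1.131032) = 55.65512.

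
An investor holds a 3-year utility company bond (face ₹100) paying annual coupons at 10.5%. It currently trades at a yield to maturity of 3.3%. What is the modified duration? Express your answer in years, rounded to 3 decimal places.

Periodic yield y = 0.033. First find Macaulay duration:
  t   CF        PV=CF/(1+0.033)^t    t·PV
  1        10.50        10.1646        10.1646
  2        10.50         9.8399        19.6797
  3       110.50       100.2447       300.7340
  Σ                    120.2491       330.5783
P = 120.2491; Macaulay duration = 330.5783 / 120.2491 = 2.74911 years.
Modified duration = D_Mac / (1 + y) = 2.74911 / 1.033 = 2.66129 years.

2.661 years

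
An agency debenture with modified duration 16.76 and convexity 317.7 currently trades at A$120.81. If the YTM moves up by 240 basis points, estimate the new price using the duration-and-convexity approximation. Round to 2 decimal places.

Duration effect: -D_mod·Δy = -16.76 × (+0.024) = -0.402240
Convexity effect: ½·C·(Δy)² = 0.5 × 317.7 × (0.024)² = +0.0914976
ΔP/P ≈ -0.402240 + 0.0914976 = -0.3107424
New price ≈ 120.81 × (1 - 0.3107424) = 83.269210656.

A$83.27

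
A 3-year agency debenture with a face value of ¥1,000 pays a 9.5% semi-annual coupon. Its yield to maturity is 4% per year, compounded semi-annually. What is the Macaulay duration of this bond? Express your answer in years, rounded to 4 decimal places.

2.7052 years

Periodic yield y = 0.02. Discount each cash flow and weight by its period:
  t   CF        PV=CF/(1+0.02)^t    t·PV
  1        47.50        46.5686        46.5686
  2        47.50        45.6555        91.3110
  3        47.50        44.7603       134.2809
  4        47.50        43.8827       175.5306
  5        47.50        43.0222       215.1111
  6     1,047.50       930.1500     5,580.9001
  Σ                  1,154.0393     6,243.7024
Price P = Σ PV = 1,154.0393.
Macaulay duration = Σ(t·PV) / P = 6,243.7024 / 1,154.0393 = 5.41030 half-year periods.
In years: 5.41030 / 2 = 2.70515 years.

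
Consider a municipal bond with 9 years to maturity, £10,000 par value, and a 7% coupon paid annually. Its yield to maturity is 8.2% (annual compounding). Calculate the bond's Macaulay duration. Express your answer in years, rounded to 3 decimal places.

6.882 years

Periodic yield y = 0.082. Discount each cash flow and weight by its year:
  t   CF        PV=CF/(1+0.082)^t    t·PV
  1       700.00       646.9501       646.9501
  2       700.00       597.9206     1,195.8412
  3       700.00       552.6068     1,657.8205
  4       700.00       510.7272     2,042.9088
  5       700.00       472.0215     2,360.1073
  6       700.00       436.2490     2,617.4942
  7       700.00       403.1876     2,822.3135
  8       700.00       372.6318     2,981.0547
  9    10,700.00     5,264.2733    47,378.4600
  Σ                  9,256.5680    63,702.9503
Price P = Σ PV = 9,256.5680.
Macaulay duration = Σ(t·PV) / P = 63,702.9503 / 9,256.5680 = 6.88192 years.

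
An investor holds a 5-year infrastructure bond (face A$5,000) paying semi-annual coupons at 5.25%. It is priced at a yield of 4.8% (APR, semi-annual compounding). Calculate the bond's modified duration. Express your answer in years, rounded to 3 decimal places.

4.364 years

Periodic yield y = 0.024. First find Macaulay duration:
  t   CF        PV=CF/(1+0.024)^t    t·PV
  1       131.25       128.1738       128.1738
  2       131.25       125.1698       250.3395
  3       131.25       122.2361       366.7083
  4       131.25       119.3712       477.4847
  5       131.25       116.5734       582.8671
  6       131.25       113.8412       683.0474
  7       131.25       111.1731       778.2115
  8       131.25       108.5675       868.5396
  9       131.25       106.0229       954.2062
  10    5,131.25     4,047.8425    40,478.4252
  Σ                  5,098.9715    45,568.0033
P = 5,098.9715; Macaulay duration = 45,568.0033 / 5,098.9715 = 8.93670 half-year periods = 4.46835 years.
Modified duration = D_Mac / (1 + y) = 4.46835 / 1.024 = 4.36363 years.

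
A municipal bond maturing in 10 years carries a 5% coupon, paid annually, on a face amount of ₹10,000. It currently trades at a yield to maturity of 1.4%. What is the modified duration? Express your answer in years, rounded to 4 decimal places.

Periodic yield y = 0.014. First find Macaulay duration:
  t   CF        PV=CF/(1+0.014)^t    t·PV
  1       500.00       493.0966       493.0966
  2       500.00       486.2886       972.5772
  3       500.00       479.5746     1,438.7237
  4       500.00       472.9532     1,891.8129
  5       500.00       466.4233     2,332.1165
  6       500.00       459.9835     2,759.9011
  7       500.00       453.6327     3,175.4287
  8       500.00       447.3695     3,578.9559
  9       500.00       441.1928     3,970.7351
  10   10,500.00     9,137.1288    91,371.2885
  Σ                 13,337.6436   111,984.6362
P = 13,337.6436; Macaulay duration = 111,984.6362 / 13,337.6436 = 8.39613 years.
Modified duration = D_Mac / (1 + y) = 8.39613 / 1.014 = 8.28021 years.

8.2802 years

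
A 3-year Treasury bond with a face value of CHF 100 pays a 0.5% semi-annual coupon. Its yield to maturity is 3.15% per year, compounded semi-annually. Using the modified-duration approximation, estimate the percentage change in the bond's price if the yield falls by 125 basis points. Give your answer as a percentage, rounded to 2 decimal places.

Periodic yield y = 0.01575. Modified duration first:
  t   CF        PV=CF/(1+0.01575)^t    t·PV
  1         0.25         0.2461         0.2461
  2         0.25         0.2423         0.4846
  3         0.25         0.2386         0.7157
  4         0.25         0.2349         0.9394
  5         0.25         0.2312         1.1560
  6       100.25        91.2774       547.6646
  Σ                     92.4705       551.2064
P = 92.4705; D_Mac = 5.96089 half-year periods = 2.98045 yrs; D_mod = 2.98045/(1+0.01575) = 2.93423 yrs.
ΔP/P ≈ -D_mod · Δy = -2.93423 × (-0.0125) = +0.036678 = +3.6678%.

+3.67%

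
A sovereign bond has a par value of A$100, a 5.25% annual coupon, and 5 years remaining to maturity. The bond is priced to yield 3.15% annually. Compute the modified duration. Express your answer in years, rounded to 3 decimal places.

Periodic yield y = 0.0315. First find Macaulay duration:
  t   CF        PV=CF/(1+0.0315)^t    t·PV
  1         5.25         5.0897         5.0897
  2         5.25         4.9342         9.8685
  3         5.25         4.7836        14.3507
  4         5.25         4.6375        18.5499
  5       105.25        90.1314       450.6568
  Σ                    109.5763       498.5156
P = 109.5763; Macaulay duration = 498.5156 / 109.5763 = 4.54948 years.
Modified duration = D_Mac / (1 + y) = 4.54948 / 1.0315 = 4.41055 years.

4.411 years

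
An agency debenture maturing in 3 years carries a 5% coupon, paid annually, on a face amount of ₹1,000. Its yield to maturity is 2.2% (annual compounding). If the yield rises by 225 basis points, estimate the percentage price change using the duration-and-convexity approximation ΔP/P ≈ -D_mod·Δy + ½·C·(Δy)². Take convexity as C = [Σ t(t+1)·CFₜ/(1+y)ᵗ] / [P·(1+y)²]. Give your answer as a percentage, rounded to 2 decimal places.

With y = 0.022:
  t   CF        PV=CF/(1+0.022)^t    t·PV        t(t+1)·PV
  1        50.00        48.9237        48.9237          97.8474
  2        50.00        47.8705        95.7411         287.2232
  3     1,050.00       983.6410     2,950.9229      11,803.6917
  Σ                  1,080.4352     3,095.5877      12,188.7622
P = 1,080.4352; D_Mac = 2.86513 yrs; D_mod = 2.80345 yrs; C = 10.80088.
Duration effect: -2.80345 × (+0.0225) = -0.063078
Convexity effect: 0.5 × 10.80088 × (0.0225)² = +0.0027340
ΔP/P ≈ -0.063078 + 0.0027340 = -0.060344 = -6.0344%.

-6.03%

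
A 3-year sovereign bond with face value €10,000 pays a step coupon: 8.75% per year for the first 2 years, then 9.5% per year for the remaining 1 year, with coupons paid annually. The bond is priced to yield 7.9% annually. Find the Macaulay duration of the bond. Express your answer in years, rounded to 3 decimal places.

2.769 years

Periodic yield y = 0.079. Discount each cash flow and weight by its year:
  t   CF        PV=CF/(1+0.079)^t    t·PV
  1       875.00       810.9361       810.9361
  2       875.00       751.5626     1,503.1252
  3    10,950.00     8,716.6536    26,149.9607
  Σ                 10,279.1522    28,464.0219
Price P = Σ PV = 10,279.1522.
Macaulay duration = Σ(t·PV) / P = 28,464.0219 / 10,279.1522 = 2.76910 years.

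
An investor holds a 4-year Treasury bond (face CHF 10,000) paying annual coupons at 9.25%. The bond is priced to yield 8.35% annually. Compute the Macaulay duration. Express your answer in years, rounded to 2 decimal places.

Periodic yield y = 0.0835. Discount each cash flow and weight by its year:
  t   CF        PV=CF/(1+0.0835)^t    t·PV
  1       925.00       853.7148       853.7148
  2       925.00       787.9232     1,575.8464
  3       925.00       727.2019     2,181.6056
  4    10,925.00     7,926.9439    31,707.7755
  Σ                 10,295.7838    36,318.9423
Price P = Σ PV = 10,295.7838.
Macaulay duration = Σ(t·PV) / P = 36,318.9423 / 10,295.7838 = 3.52755 years.

3.53 years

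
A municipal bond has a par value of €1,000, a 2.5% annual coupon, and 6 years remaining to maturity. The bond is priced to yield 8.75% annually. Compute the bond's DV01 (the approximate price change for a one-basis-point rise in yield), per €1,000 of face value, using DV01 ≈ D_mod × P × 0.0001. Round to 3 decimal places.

Periodic yield y = 0.0875.
  t   CF        PV=CF/(1+0.0875)^t    t·PV
  1        25.00        22.9885        22.9885
  2        25.00        21.1389        42.2777
  3        25.00        19.4380        58.3141
  4        25.00        17.8740        71.4962
  5        25.00        16.4359        82.1795
  6     1,025.00       619.6526     3,717.9156
  Σ                    717.5279     3,995.1716
P = 717.5279; D_Mac = 5.56797 yrs; D_mod = 5.11997 yrs.
DV01 ≈ 5.11997 × 717.5279 × 0.0001 = 0.367372.

€0.367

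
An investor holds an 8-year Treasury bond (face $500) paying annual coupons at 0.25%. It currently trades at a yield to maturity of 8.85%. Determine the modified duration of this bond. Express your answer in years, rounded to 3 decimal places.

Periodic yield y = 0.0885. First find Macaulay duration:
  t   CF        PV=CF/(1+0.0885)^t    t·PV
  1         1.25         1.1484         1.1484
  2         1.25         1.0550         2.1100
  3         1.25         0.9692         2.9077
  4         1.25         0.8904         3.5617
  5         1.25         0.8180         4.0901
  6         1.25         0.7515         4.5091
  7         1.25         0.6904         4.8329
  8       501.25       254.3472     2,034.7774
  Σ                    260.6702     2,057.9373
P = 260.6702; Macaulay duration = 2,057.9373 / 260.6702 = 7.89479 years.
Modified duration = D_Mac / (1 + y) = 7.89479 / 1.0885 = 7.25291 years.

7.253 years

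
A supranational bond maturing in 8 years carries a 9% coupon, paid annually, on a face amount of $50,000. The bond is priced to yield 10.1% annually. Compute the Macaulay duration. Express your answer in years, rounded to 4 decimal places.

Periodic yield y = 0.101. Discount each cash flow and weight by its year:
  t   CF        PV=CF/(1+0.101)^t    t·PV
  1     4,500.00     4,087.1935     4,087.1935
  2     4,500.00     3,712.2556     7,424.5113
  3     4,500.00     3,371.7127    10,115.1380
  4     4,500.00     3,062.4093    12,249.6373
  5     4,500.00     2,781.4799    13,907.3993
  6     4,500.00     2,526.3214    15,157.9284
  7     4,500.00     2,294.5698    16,061.9889
  8    54,500.00    25,240.4998   201,923.9985
  Σ                 47,076.4420   280,927.7950
Price P = Σ PV = 47,076.4420.
Macaulay duration = Σ(t·PV) / P = 280,927.7950 / 47,076.4420 = 5.96748 years.

5.9675 years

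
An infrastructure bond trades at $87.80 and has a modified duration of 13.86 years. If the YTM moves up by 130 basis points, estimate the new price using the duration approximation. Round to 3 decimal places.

$71.980

Duration approximation: ΔP/P ≈ -D_mod · Δy = -13.86 × (+0.013) = -0.180180.
New price ≈ 87.80 × (1 - 0.180180) = 71.980196.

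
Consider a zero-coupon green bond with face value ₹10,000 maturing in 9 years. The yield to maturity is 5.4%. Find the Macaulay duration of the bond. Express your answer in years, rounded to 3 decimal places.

9.000 years

A zero-coupon bond has a single cash flow at maturity, so its Macaulay duration equals its maturity: 9 years.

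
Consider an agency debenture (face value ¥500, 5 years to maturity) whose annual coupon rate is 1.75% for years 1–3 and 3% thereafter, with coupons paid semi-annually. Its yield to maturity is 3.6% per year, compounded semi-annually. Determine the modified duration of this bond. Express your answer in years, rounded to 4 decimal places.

Periodic yield y = 0.018. First find Macaulay duration:
  t   CF        PV=CF/(1+0.018)^t    t·PV
  1        4.375         4.2976         4.2976
  2        4.375         4.2217         8.4433
  3        4.375         4.1470        12.4410
  4        4.375         4.0737        16.2947
  5        4.375         4.0017        20.0083
  6        4.375         3.9309        23.5854
  7        7.500         6.6195        46.3367
  8        7.500         6.5025        52.0198
  9        7.500         6.3875        57.4875
  10     507.500       424.5788     4,245.7876
  Σ                    468.7608     4,486.7020
P = 468.7608; Macaulay duration = 4,486.7020 / 468.7608 = 9.57141 half-year periods = 4.78571 years.
Modified duration = D_Mac / (1 + y) = 4.78571 / 1.018 = 4.70109 years.

4.7011 years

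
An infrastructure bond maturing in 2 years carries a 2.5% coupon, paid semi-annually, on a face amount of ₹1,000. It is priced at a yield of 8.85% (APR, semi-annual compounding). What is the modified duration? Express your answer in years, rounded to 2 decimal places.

1.88 years

Periodic yield y = 0.04425. First find Macaulay duration:
  t   CF        PV=CF/(1+0.04425)^t    t·PV
  1        12.50        11.9703        11.9703
  2        12.50        11.4631        22.9261
  3        12.50        10.9773        32.9320
  4     1,012.50       851.4852     3,405.9407
  Σ                    885.8959     3,473.7692
P = 885.8959; Macaulay duration = 3,473.7692 / 885.8959 = 3.92119 half-year periods = 1.96060 years.
Modified duration = D_Mac / (1 + y) = 1.96060 / 1.04425 = 1.87752 years.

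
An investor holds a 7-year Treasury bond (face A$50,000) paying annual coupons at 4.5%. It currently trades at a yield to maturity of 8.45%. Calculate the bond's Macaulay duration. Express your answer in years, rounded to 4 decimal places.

Periodic yield y = 0.0845. Discount each cash flow and weight by its year:
  t   CF        PV=CF/(1+0.0845)^t    t·PV
  1     2,250.00     2,074.6888     2,074.6888
  2     2,250.00     1,913.0372     3,826.0743
  3     2,250.00     1,763.9808     5,291.9423
  4     2,250.00     1,626.5383     6,506.1532
  5     2,250.00     1,499.8048     7,499.0240
  6     2,250.00     1,382.9459     8,297.6752
  7    52,250.00    29,612.7950   207,289.5651
  Σ                 39,873.7907   240,785.1229
Price P = Σ PV = 39,873.7907.
Macaulay duration = Σ(t·PV) / P = 240,785.1229 / 39,873.7907 = 6.03868 years.

6.0387 years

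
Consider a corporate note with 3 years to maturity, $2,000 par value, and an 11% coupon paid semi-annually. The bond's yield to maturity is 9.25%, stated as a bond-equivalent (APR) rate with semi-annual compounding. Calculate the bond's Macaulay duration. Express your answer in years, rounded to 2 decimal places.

2.64 years

Periodic yield y = 0.04625. Discount each cash flow and weight by its period:
  t   CF        PV=CF/(1+0.04625)^t    t·PV
  1       110.00       105.1374       105.1374
  2       110.00       100.4897       200.9795
  3       110.00        96.0475       288.1426
  4       110.00        91.8017       367.2069
  5       110.00        87.7436       438.7179
  6     2,110.00     1,608.6799     9,652.0793
  Σ                  2,089.8999    11,052.2635
Price P = Σ PV = 2,089.8999.
Macaulay duration = Σ(t·PV) / P = 11,052.2635 / 2,089.8999 = 5.28842 half-year periods.
In years: 5.28842 / 2 = 2.64421 years.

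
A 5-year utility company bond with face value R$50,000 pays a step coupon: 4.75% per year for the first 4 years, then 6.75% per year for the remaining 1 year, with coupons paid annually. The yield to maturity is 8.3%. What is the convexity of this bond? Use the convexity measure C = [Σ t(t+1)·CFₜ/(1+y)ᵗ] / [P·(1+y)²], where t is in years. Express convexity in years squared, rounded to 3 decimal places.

22.434

With y = 0.083:
  t   CF        PV=CF/(1+0.083)^t    t·PV        t(t+1)·PV
  1     2,375.00     2,192.9825     2,192.9825       4,385.9649
  2     2,375.00     2,024.9145     4,049.8291      12,149.4873
  3     2,375.00     1,869.7272     5,609.1816      22,436.7263
  4     2,375.00     1,726.4332     6,905.7329      34,528.6647
  5    53,375.00    35,825.7759   179,128.8795   1,074,773.2769
  Σ                 43,639.8333   197,886.6055   1,148,274.1201
P = 43,639.8333.
Convexity = Σ t(t+1)·PV / [P·(1+y)²] = 1,148,274.1201 / (43,639.8333 × 1.172889) = 22.43394.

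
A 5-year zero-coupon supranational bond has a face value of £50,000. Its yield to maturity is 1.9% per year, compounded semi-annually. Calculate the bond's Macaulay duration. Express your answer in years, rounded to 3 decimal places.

A zero-coupon bond has a single cash flow at maturity, so its Macaulay duration equals its maturity: 5 years.
(Equivalently: 10 semi-annual periods ÷ 2 = 5 years.)

5.000 years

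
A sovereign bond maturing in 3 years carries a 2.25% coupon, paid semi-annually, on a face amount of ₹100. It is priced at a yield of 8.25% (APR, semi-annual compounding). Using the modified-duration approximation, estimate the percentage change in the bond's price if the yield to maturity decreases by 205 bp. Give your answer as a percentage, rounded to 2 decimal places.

Periodic yield y = 0.04125. Modified duration first:
  t   CF        PV=CF/(1+0.04125)^t    t·PV
  1        1.125         1.0804         1.0804
  2        1.125         1.0376         2.0753
  3        1.125         0.9965         2.9896
  4        1.125         0.9570         3.8282
  5        1.125         0.9191         4.5957
  6      101.125        79.3466       476.0797
  Σ                     84.3374       490.6488
P = 84.3374; D_Mac = 5.81769 half-year periods = 2.90885 yrs; D_mod = 2.90885/(1+0.04125) = 2.79361 yrs.
ΔP/P ≈ -D_mod · Δy = -2.79361 × (-0.0205) = +0.057269 = +5.7269%.

+5.73%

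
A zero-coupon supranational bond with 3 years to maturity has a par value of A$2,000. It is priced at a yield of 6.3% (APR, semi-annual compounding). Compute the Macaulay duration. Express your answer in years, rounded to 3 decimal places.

3.000 years

A zero-coupon bond has a single cash flow at maturity, so its Macaulay duration equals its maturity: 3 years.
(Equivalently: 6 semi-annual periods ÷ 2 = 3 years.)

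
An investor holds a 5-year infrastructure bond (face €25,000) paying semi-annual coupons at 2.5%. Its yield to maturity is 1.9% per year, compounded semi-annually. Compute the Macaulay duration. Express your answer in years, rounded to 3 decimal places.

Periodic yield y = 0.0095. Discount each cash flow and weight by its period:
  t   CF        PV=CF/(1+0.0095)^t    t·PV
  1       312.50       309.5592       309.5592
  2       312.50       306.6461       613.2921
  3       312.50       303.7603       911.2810
  4       312.50       300.9018     1,203.6070
  5       312.50       298.0701     1,490.3505
  6       312.50       295.2651     1,771.5905
  7       312.50       292.4865     2,047.4052
  8       312.50       289.7340     2,317.8719
  9       312.50       287.0074     2,583.0667
  10   25,312.50    23,028.8265   230,288.2650
  Σ                 25,712.2568   243,536.2890
Price P = Σ PV = 25,712.2568.
Macaulay duration = Σ(t·PV) / P = 243,536.2890 / 25,712.2568 = 9.47160 half-year periods.
In years: 9.47160 / 2 = 4.73580 years.

4.736 years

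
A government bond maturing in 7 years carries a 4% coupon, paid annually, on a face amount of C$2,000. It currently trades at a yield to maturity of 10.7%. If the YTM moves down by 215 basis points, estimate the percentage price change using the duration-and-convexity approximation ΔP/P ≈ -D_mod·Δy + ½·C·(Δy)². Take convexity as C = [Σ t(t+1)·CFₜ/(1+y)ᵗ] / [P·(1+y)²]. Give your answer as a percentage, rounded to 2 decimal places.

+12.62%

With y = 0.107:
  t   CF        PV=CF/(1+0.107)^t    t·PV        t(t+1)·PV
  1        80.00        72.2674        72.2674         144.5348
  2        80.00        65.2822       130.5644         391.6932
  3        80.00        58.9722       176.9165         707.6661
  4        80.00        53.2721       213.0882       1,065.4412
  5        80.00        48.1229       240.6146       1,443.6873
  6        80.00        43.4715       260.8288       1,825.8015
  7     2,080.00     1,021.0100     7,147.0699      57,176.5591
  Σ                  1,362.3982     8,241.3498      62,755.3831
P = 1,362.3982; D_Mac = 6.04915 yrs; D_mod = 5.46445 yrs; C = 37.58821.
Duration effect: -5.46445 × (-0.0215) = +0.117486
Convexity effect: 0.5 × 37.58821 × (-0.0215)² = +0.0086876
ΔP/P ≈ +0.117486 + 0.0086876 = +0.126173 = +12.6173%.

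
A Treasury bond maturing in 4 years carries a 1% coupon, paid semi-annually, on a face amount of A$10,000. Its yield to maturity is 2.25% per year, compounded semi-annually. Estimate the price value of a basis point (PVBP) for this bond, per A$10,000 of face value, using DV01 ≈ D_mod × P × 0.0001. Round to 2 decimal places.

A$3.70

Periodic yield y = 0.01125.
  t   CF        PV=CF/(1+0.01125)^t    t·PV
  1        50.00        49.4438        49.4438
  2        50.00        48.8937        97.7874
  3        50.00        48.3498       145.0493
  4        50.00        47.8119       191.2475
  5        50.00        47.2800       236.3999
  6        50.00        46.7540       280.5240
  7        50.00        46.2339       323.6371
  8    10,050.00     9,189.6249    73,516.9992
  Σ                  9,524.3919    74,841.0882
P = 9,524.3919; D_Mac = 7.85783 half-year periods = 3.92892 yrs; D_mod = 3.88521 yrs.
DV01 ≈ 3.88521 × 9,524.3919 × 0.0001 = 3.700425.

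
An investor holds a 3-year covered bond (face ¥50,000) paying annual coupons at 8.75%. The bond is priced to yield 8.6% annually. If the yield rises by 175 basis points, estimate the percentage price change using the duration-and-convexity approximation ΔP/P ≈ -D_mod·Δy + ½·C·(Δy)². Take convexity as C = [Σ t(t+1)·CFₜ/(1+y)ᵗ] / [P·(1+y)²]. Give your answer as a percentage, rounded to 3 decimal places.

With y = 0.086:
  t   CF        PV=CF/(1+0.086)^t    t·PV        t(t+1)·PV
  1     4,375.00     4,028.5451     4,028.5451       8,057.0902
  2     4,375.00     3,709.5259     7,419.0518      22,257.1554
  3    54,375.00    42,453.1377   127,359.4131     509,437.6522
  Σ                 50,191.2087   138,807.0100     539,751.8978
P = 50,191.2087; D_Mac = 2.76556 yrs; D_mod = 2.54656 yrs; C = 9.11815.
Duration effect: -2.54656 × (+0.0175) = -0.044565
Convexity effect: 0.5 × 9.11815 × (0.0175)² = +0.0013962
ΔP/P ≈ -0.044565 + 0.0013962 = -0.043169 = -4.3169%.

-4.317%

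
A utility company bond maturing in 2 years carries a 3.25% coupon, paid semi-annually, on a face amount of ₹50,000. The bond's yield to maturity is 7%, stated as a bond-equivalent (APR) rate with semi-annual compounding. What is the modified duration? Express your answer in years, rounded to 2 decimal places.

Periodic yield y = 0.035. First find Macaulay duration:
  t   CF        PV=CF/(1+0.035)^t    t·PV
  1       812.50       785.0242       785.0242
  2       812.50       758.4774     1,516.9549
  3       812.50       732.8284     2,198.4853
  4    50,812.50    44,280.1582   177,120.6328
  Σ                 46,556.4882   181,621.0972
P = 46,556.4882; Macaulay duration = 181,621.0972 / 46,556.4882 = 3.90109 half-year periods = 1.95055 years.
Modified duration = D_Mac / (1 + y) = 1.95055 / 1.035 = 1.88459 years.

1.88 years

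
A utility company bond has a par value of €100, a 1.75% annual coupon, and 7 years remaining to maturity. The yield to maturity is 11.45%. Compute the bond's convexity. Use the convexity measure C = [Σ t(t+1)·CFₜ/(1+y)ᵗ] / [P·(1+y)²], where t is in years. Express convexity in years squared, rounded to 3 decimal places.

40.822

With y = 0.1145:
  t   CF        PV=CF/(1+0.1145)^t    t·PV        t(t+1)·PV
  1         1.75         1.5702         1.5702           3.1404
  2         1.75         1.4089         2.8178           8.4534
  3         1.75         1.2641         3.7924          15.1698
  4         1.75         1.1343         4.5371          22.6855
  5         1.75         1.0177         5.0887          30.5323
  6         1.75         0.9132         5.4791          38.3537
  7       101.75        47.6402       333.4817       2,667.8532
  Σ                     54.9487       356.7670       2,786.1882
P = 54.9487.
Convexity = Σ t(t+1)·PV / [P·(1+y)²] = 2,786.1882 / (54.9487 × 1.242110) = 40.82188.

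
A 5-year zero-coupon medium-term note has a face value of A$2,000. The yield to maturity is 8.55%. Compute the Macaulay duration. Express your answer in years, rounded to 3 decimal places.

A zero-coupon bond has a single cash flow at maturity, so its Macaulay duration equals its maturity: 5 years.

5.000 years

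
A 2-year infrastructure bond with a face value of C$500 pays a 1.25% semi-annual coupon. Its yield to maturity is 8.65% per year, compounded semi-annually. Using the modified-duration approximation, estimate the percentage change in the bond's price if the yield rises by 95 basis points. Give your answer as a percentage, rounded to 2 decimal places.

Periodic yield y = 0.04325. Modified duration first:
  t   CF        PV=CF/(1+0.04325)^t    t·PV
  1        3.125         2.9954         2.9954
  2        3.125         2.8713         5.7425
  3        3.125         2.7522         8.2567
  4      503.125       424.7392     1,698.9567
  Σ                    433.3581     1,715.9514
P = 433.3581; D_Mac = 3.95966 half-year periods = 1.97983 yrs; D_mod = 1.97983/(1+0.04325) = 1.89775 yrs.
ΔP/P ≈ -D_mod · Δy = -1.89775 × (+0.0095) = -0.018029 = -1.8029%.

-1.80%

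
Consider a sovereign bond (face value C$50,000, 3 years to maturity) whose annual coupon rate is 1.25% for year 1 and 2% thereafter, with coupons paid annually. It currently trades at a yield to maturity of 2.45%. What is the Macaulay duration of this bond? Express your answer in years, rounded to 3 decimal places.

Periodic yield y = 0.0245. Discount each cash flow and weight by its year:
  t   CF        PV=CF/(1+0.0245)^t    t·PV
  1       625.00       610.0537       610.0537
  2     1,000.00       952.7437     1,905.4874
  3    51,000.00    47,427.9429   142,283.8286
  Σ                 48,990.7402   144,799.3696
Price P = Σ PV = 48,990.7402.
Macaulay duration = Σ(t·PV) / P = 144,799.3696 / 48,990.7402 = 2.95565 years.

2.956 years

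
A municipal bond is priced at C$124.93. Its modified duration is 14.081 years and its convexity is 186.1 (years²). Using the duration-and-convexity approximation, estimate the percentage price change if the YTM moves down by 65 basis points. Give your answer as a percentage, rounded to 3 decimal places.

+9.546%

Duration effect: -D_mod·Δy = -14.081 × (-0.0065) = +0.0915265
Convexity effect: ½·C·(Δy)² = 0.5 × 186.1 × (-0.0065)² = +0.0039313625
ΔP/P ≈ +0.0915265 + 0.0039313625 = +0.0954578625
= +9.54578625%.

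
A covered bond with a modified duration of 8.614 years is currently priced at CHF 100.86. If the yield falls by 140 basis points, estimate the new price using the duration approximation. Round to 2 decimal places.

Duration approximation: ΔP/P ≈ -D_mod · Δy = -8.614 × (-0.014) = +0.120596.
New price ≈ 100.86 × (1 + 0.120596) = 113.02331256.

CHF 113.02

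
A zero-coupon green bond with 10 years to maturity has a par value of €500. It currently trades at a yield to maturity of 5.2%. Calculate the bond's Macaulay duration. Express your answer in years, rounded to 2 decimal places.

A zero-coupon bond has a single cash flow at maturity, so its Macaulay duration equals its maturity: 10 years.

10.00 years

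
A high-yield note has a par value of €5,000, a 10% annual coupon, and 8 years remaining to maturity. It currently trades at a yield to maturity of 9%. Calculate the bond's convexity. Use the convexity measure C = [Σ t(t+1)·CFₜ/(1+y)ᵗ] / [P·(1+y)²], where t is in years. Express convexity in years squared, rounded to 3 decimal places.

40.114

With y = 0.09:
  t   CF        PV=CF/(1+0.09)^t    t·PV        t(t+1)·PV
  1       500.00       458.7156       458.7156         917.4312
  2       500.00       420.8400       841.6800       2,525.0400
  3       500.00       386.0917     1,158.2752       4,633.1009
  4       500.00       354.2126     1,416.8504       7,084.2521
  5       500.00       324.9657     1,624.8285       9,748.9708
  6       500.00       298.1337     1,788.8020      12,521.6139
  7       500.00       273.5171     1,914.6199      15,316.9589
  8     5,500.00     2,760.2645    22,082.1163     198,739.0468
  Σ                  5,276.7410    31,285.8878     251,486.4144
P = 5,276.7410.
Convexity = Σ t(t+1)·PV / [P·(1+y)²] = 251,486.4144 / (5,276.7410 × 1.188100) = 40.11398.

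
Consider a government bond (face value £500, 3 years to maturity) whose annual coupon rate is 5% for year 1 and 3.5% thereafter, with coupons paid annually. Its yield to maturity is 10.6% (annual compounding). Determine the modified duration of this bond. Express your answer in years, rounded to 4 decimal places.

Periodic yield y = 0.106. First find Macaulay duration:
  t   CF        PV=CF/(1+0.106)^t    t·PV
  1        25.00        22.6040        22.6040
  2        17.50        14.3063        28.6126
  3       517.50       382.5119     1,147.5358
  Σ                    419.4222     1,198.7524
P = 419.4222; Macaulay duration = 1,198.7524 / 419.4222 = 2.85810 years.
Modified duration = D_Mac / (1 + y) = 2.85810 / 1.106 = 2.58418 years.

2.5842 years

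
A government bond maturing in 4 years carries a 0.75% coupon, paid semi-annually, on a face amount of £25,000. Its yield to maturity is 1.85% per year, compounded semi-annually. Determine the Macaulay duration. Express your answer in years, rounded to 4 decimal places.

Periodic yield y = 0.00925. Discount each cash flow and weight by its period:
  t   CF        PV=CF/(1+0.00925)^t    t·PV
  1        93.75        92.8908        92.8908
  2        93.75        92.0394       184.0788
  3        93.75        91.1958       273.5875
  4        93.75        90.3600       361.4400
  5        93.75        89.5318       447.6592
  6        93.75        88.7113       532.2675
  7        93.75        87.8982       615.2874
  8    25,093.75    23,311.7836   186,494.2685
  Σ                 23,944.4108   189,001.4797
Price P = Σ PV = 23,944.4108.
Macaulay duration = Σ(t·PV) / P = 189,001.4797 / 23,944.4108 = 7.89334 half-year periods.
In years: 7.89334 / 2 = 3.94667 years.

3.9467 years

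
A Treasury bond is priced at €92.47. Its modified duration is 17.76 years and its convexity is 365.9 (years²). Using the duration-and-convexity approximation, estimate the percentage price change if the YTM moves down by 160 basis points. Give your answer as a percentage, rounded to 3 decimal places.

+33.100%

Duration effect: -D_mod·Δy = -17.76 × (-0.016) = +0.284160
Convexity effect: ½·C·(Δy)² = 0.5 × 365.9 × (-0.016)² = +0.0468352
ΔP/P ≈ +0.284160 + 0.0468352 = +0.3309952
= +33.09952%.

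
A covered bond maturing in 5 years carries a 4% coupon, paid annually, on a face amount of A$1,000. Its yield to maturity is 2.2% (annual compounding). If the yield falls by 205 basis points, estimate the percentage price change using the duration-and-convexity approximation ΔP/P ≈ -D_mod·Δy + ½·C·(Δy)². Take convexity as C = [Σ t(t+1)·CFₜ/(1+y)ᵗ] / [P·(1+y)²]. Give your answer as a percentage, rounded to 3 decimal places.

+9.868%

With y = 0.022:
  t   CF        PV=CF/(1+0.022)^t    t·PV        t(t+1)·PV
  1        40.00        39.1389        39.1389          78.2779
  2        40.00        38.2964        76.5928         229.7785
  3        40.00        37.4720       112.4161         449.6644
  4        40.00        36.6654       146.6616         733.3080
  5     1,040.00       932.7792     4,663.8961      27,983.3765
  Σ                  1,084.3520     5,038.7056      29,474.4053
P = 1,084.3520; D_Mac = 4.64674 yrs; D_mod = 4.54672 yrs; C = 26.02394.
Duration effect: -4.54672 × (-0.0205) = +0.093208
Convexity effect: 0.5 × 26.02394 × (-0.0205)² = +0.0054683
ΔP/P ≈ +0.093208 + 0.0054683 = +0.098676 = +9.8676%.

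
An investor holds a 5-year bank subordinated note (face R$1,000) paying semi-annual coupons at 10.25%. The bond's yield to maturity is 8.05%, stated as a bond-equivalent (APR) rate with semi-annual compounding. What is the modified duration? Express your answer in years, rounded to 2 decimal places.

Periodic yield y = 0.04025. First find Macaulay duration:
  t   CF        PV=CF/(1+0.04025)^t    t·PV
  1        51.25        49.2670        49.2670
  2        51.25        47.3607        94.7215
  3        51.25        45.5282       136.5847
  4        51.25        43.7666       175.0665
  5        51.25        42.0732       210.3659
  6        51.25        40.4452       242.6715
  7        51.25        38.8803       272.1622
  8        51.25        37.3759       299.0075
  9        51.25        35.9298       323.3679
  10    1,051.25       708.4819     7,084.8191
  Σ                  1,089.1089     8,888.0336
P = 1,089.1089; Macaulay duration = 8,888.0336 / 1,089.1089 = 8.16083 half-year periods = 4.08042 years.
Modified duration = D_Mac / (1 + y) = 4.08042 / 1.04025 = 3.92253 years.

3.92 years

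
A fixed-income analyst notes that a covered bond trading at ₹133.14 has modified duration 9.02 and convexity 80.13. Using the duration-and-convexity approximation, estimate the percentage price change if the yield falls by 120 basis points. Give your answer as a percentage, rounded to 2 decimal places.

+11.40%

Duration effect: -D_mod·Δy = -9.02 × (-0.012) = +0.108240
Convexity effect: ½·C·(Δy)² = 0.5 × 80.13 × (-0.012)² = +0.00576936
ΔP/P ≈ +0.108240 + 0.00576936 = +0.11400936
= +11.400936%.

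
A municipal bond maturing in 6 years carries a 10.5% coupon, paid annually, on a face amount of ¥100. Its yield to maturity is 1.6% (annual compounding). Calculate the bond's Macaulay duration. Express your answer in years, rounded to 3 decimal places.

Periodic yield y = 0.016. Discount each cash flow and weight by its year:
  t   CF        PV=CF/(1+0.016)^t    t·PV
  1        10.50        10.3346        10.3346
  2        10.50        10.1719        20.3438
  3        10.50        10.0117        30.0351
  4        10.50         9.8540        39.4162
  5        10.50         9.6989        48.4943
  6       110.50       100.4616       602.7695
  Σ                    150.5327       751.3936
Price P = Σ PV = 150.5327.
Macaulay duration = Σ(t·PV) / P = 751.3936 / 150.5327 = 4.99156 years.

4.992 years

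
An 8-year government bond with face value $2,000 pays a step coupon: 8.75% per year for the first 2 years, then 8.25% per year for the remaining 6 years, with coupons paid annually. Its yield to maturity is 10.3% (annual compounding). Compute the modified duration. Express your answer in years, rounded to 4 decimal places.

5.4387 years

Periodic yield y = 0.103. First find Macaulay duration:
  t   CF        PV=CF/(1+0.103)^t    t·PV
  1       175.00       158.6582       158.6582
  2       175.00       143.8424       287.6849
  3       165.00       122.9582       368.8745
  4       165.00       111.4761       445.9045
  5       165.00       101.0663       505.3315
  6       165.00        91.6286       549.7714
  7       165.00        83.0721       581.5049
  8     2,165.00       988.2204     7,905.7630
  Σ                  1,800.9223    10,803.4929
P = 1,800.9223; Macaulay duration = 10,803.4929 / 1,800.9223 = 5.99887 years.
Modified duration = D_Mac / (1 + y) = 5.99887 / 1.103 = 5.43868 years.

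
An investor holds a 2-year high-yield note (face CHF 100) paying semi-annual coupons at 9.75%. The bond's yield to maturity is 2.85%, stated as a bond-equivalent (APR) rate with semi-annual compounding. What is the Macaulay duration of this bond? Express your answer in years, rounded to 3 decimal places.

Periodic yield y = 0.01425. Discount each cash flow and weight by its period:
  t   CF        PV=CF/(1+0.01425)^t    t·PV
  1        4.875         4.8065         4.8065
  2        4.875         4.7390         9.4780
  3        4.875         4.6724        14.0172
  4      104.875        99.1042       396.4167
  Σ                    113.3220       424.7183
Price P = Σ PV = 113.3220.
Macaulay duration = Σ(t·PV) / P = 424.7183 / 113.3220 = 3.74789 half-year periods.
In years: 3.74789 / 2 = 1.87394 years.

1.874 years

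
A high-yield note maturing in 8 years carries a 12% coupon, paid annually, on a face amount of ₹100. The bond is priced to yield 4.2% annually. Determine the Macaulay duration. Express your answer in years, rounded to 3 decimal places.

Periodic yield y = 0.042. Discount each cash flow and weight by its year:
  t   CF        PV=CF/(1+0.042)^t    t·PV
  1        12.00        11.5163        11.5163
  2        12.00        11.0521        22.1043
  3        12.00        10.6066        31.8199
  4        12.00        10.1791        40.7165
  5        12.00         9.7688        48.8442
  6        12.00         9.3751        56.2505
  7        12.00         8.9972        62.9804
  8       112.00        80.5891       644.7127
  Σ                    152.0844       918.9448
Price P = Σ PV = 152.0844.
Macaulay duration = Σ(t·PV) / P = 918.9448 / 152.0844 = 6.04233 years.

6.042 years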